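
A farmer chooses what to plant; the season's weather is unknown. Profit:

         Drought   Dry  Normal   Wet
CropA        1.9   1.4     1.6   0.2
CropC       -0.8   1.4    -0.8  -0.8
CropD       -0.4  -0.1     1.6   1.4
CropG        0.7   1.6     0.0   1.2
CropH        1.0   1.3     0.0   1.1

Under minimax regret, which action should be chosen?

Column bests: Drought=1.9, Dry=1.6, Normal=1.6, Wet=1.4.
CropA regrets: 0.0, 0.2, 0.0, 1.2 → max 1.2
CropC regrets: 2.7, 0.2, 2.4, 2.2 → max 2.7
CropD regrets: 2.3, 1.7, 0.0, 0.0 → max 2.3
CropG regrets: 1.2, 0.0, 1.6, 0.2 → max 1.6
CropH regrets: 0.9, 0.3, 1.6, 0.3 → max 1.6
Smallest max regret = 1.2 → CropA.

CropA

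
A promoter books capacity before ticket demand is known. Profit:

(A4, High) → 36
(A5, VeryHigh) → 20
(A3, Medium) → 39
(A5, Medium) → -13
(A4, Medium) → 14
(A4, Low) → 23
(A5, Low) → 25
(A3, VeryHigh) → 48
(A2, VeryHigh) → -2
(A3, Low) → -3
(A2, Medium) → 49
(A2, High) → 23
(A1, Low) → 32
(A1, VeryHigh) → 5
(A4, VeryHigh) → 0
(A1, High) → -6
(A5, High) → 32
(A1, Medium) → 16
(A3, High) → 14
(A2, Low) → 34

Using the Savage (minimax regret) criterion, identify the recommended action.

A3

Column bests: Low=34, Medium=49, High=36, VeryHigh=48.
A1 regrets: 2, 33, 42, 43 → max 43
A2 regrets: 0, 0, 13, 50 → max 50
A3 regrets: 37, 10, 22, 0 → max 37
A4 regrets: 11, 35, 0, 48 → max 48
A5 regrets: 9, 62, 4, 28 → max 62
Smallest max regret = 37 → A3.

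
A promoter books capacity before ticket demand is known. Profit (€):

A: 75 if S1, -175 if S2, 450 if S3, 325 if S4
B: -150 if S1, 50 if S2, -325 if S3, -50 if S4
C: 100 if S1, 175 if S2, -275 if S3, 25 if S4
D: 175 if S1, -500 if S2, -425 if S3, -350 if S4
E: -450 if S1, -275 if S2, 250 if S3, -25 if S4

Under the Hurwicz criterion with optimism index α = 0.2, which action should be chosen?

A: 0.2·450 + 0.8·(-175) = -50
B: 0.2·50 + 0.8·(-325) = -250
C: 0.2·175 + 0.8·(-275) = -185
D: 0.2·175 + 0.8·(-500) = -365
E: 0.2·250 + 0.8·(-450) = -310
Highest Hurwicz score = -50 → A.

A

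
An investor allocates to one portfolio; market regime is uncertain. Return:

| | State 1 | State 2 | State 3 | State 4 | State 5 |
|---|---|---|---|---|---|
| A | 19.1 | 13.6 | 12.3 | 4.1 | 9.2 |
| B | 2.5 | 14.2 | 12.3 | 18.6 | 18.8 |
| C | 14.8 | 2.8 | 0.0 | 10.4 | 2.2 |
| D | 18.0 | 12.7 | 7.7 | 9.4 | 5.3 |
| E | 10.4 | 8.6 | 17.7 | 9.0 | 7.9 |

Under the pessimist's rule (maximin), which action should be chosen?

Row minima: A=4.1, B=2.5, C=0.0, D=5.3, E=7.9
Best worst-case = 7.9 → E.

E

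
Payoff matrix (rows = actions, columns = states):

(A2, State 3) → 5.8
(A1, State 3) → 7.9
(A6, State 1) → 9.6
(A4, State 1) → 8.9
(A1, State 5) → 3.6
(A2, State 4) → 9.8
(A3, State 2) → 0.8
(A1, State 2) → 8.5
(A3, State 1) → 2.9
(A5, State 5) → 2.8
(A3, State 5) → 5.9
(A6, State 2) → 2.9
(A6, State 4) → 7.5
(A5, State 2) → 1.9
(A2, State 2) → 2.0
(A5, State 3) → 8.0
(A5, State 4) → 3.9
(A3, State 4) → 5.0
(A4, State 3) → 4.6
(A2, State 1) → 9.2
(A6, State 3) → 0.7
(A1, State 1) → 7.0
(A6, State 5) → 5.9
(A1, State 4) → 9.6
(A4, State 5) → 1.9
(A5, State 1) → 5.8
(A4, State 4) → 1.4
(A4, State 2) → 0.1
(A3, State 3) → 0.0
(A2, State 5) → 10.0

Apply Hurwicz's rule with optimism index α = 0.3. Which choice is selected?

A1: 0.3·9.6 + 0.7·3.6 = 5.4
A2: 0.3·10.0 + 0.7·2.0 = 4.4
A3: 0.3·5.9 + 0.7·0.0 = 1.77
A4: 0.3·8.9 + 0.7·0.1 = 2.74
A5: 0.3·8.0 + 0.7·1.9 = 3.73
A6: 0.3·9.6 + 0.7·0.7 = 3.37
Highest Hurwicz score = 5.4 → A1.

A1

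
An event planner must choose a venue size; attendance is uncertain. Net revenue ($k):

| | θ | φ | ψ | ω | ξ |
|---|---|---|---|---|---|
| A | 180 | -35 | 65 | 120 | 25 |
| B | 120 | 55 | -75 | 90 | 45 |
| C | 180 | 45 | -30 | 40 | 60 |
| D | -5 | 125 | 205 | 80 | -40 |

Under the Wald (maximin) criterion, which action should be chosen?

Row minima: A=-35, B=-75, C=-30, D=-40
Best worst-case = -30 → C.

C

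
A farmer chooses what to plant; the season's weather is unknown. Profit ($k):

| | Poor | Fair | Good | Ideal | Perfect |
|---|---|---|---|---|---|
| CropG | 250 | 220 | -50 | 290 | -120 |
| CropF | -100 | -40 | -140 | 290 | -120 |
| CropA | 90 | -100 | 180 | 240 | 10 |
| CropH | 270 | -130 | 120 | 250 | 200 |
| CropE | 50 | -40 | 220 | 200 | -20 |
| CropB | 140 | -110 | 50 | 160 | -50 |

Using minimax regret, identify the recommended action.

Column bests: Poor=270, Fair=220, Good=220, Ideal=290, Perfect=200.
CropG regrets: 20, 0, 270, 0, 320 → max 320
CropF regrets: 370, 260, 360, 0, 320 → max 370
CropA regrets: 180, 320, 40, 50, 190 → max 320
CropH regrets: 0, 350, 100, 40, 0 → max 350
CropE regrets: 220, 260, 0, 90, 220 → max 260
CropB regrets: 130, 330, 170, 130, 250 → max 330
Smallest max regret = 260 → CropE.

CropE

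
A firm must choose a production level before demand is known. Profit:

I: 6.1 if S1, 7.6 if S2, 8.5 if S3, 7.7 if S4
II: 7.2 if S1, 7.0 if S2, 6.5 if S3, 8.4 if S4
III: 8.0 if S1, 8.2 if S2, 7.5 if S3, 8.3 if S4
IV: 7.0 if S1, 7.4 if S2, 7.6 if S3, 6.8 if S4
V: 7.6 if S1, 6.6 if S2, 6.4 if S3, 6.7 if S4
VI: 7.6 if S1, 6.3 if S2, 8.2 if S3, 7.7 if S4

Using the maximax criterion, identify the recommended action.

Row maxima: I=8.5, II=8.4, III=8.3, IV=7.6, V=7.6, VI=8.2
Best best-case = 8.5 → I.

I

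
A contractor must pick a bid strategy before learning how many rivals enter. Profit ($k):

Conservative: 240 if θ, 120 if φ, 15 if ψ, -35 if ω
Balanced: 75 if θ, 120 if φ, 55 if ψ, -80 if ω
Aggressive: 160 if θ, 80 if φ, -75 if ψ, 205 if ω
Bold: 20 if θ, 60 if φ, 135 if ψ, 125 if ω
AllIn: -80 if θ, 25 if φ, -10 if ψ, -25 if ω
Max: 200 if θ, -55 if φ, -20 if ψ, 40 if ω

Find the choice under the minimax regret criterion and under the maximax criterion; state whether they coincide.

minimax regret → Max; maximax → Conservative (disagree)

Column bests: θ=240, φ=120, ψ=135, ω=205.
Conservative regrets: 0, 0, 120, 240 → max 240
Balanced regrets: 165, 0, 80, 285 → max 285
Aggressive regrets: 80, 40, 210, 0 → max 210
Bold regrets: 220, 60, 0, 80 → max 220
AllIn regrets: 320, 95, 145, 230 → max 320
Max regrets: 40, 175, 155, 165 → max 175
Smallest max regret = 175 → Max.
Row maxima: Conservative=240, Balanced=120, Aggressive=205, Bold=135, AllIn=25, Max=200
Best best-case = 240 → Conservative.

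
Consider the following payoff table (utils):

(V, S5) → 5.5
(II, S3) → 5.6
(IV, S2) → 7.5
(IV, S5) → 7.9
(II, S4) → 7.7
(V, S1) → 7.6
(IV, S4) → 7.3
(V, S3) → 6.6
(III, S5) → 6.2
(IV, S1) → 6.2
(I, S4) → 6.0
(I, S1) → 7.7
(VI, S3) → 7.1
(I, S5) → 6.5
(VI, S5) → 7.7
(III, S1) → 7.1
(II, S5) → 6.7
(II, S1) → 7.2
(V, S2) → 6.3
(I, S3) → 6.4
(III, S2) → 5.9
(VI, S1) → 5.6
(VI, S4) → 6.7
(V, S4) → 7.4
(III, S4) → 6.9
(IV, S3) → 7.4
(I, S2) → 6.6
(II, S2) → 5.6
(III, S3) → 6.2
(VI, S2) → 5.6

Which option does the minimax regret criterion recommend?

IV

Column bests: S1=7.7, S2=7.5, S3=7.4, S4=7.7, S5=7.9.
I regrets: 0.0, 0.9, 1.0, 1.7, 1.4 → max 1.7
II regrets: 0.5, 1.9, 1.8, 0.0, 1.2 → max 1.9
III regrets: 0.6, 1.6, 1.2, 0.8, 1.7 → max 1.7
IV regrets: 1.5, 0.0, 0.0, 0.4, 0.0 → max 1.5
V regrets: 0.1, 1.2, 0.8, 0.3, 2.4 → max 2.4
VI regrets: 2.1, 1.9, 0.3, 1.0, 0.2 → max 2.1
Smallest max regret = 1.5 → IV.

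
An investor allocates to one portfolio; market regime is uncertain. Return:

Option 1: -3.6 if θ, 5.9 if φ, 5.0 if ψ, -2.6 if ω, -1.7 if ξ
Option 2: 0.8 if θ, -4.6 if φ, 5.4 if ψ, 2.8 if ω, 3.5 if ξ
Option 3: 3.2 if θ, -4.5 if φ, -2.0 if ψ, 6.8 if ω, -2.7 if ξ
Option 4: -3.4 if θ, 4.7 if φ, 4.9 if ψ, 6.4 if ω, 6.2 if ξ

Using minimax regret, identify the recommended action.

Column bests: θ=3.2, φ=5.9, ψ=5.4, ω=6.8, ξ=6.2.
Option 1 regrets: 6.8, 0.0, 0.4, 9.4, 7.9 → max 9.4
Option 2 regrets: 2.4, 10.5, 0.0, 4.0, 2.7 → max 10.5
Option 3 regrets: 0.0, 10.4, 7.4, 0.0, 8.9 → max 10.4
Option 4 regrets: 6.6, 1.2, 0.5, 0.4, 0.0 → max 6.6
Smallest max regret = 6.6 → Option 4.

Option 4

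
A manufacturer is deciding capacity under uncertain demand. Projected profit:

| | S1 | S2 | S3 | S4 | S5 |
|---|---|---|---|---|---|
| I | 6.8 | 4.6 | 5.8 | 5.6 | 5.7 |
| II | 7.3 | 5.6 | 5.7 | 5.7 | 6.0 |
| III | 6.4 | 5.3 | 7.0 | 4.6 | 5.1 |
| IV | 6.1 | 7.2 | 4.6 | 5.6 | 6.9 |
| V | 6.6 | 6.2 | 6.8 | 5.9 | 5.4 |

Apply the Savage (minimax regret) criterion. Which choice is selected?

Column bests: S1=7.3, S2=7.2, S3=7.0, S4=5.9, S5=6.9.
I regrets: 0.5, 2.6, 1.2, 0.3, 1.2 → max 2.6
II regrets: 0.0, 1.6, 1.3, 0.2, 0.9 → max 1.6
III regrets: 0.9, 1.9, 0.0, 1.3, 1.8 → max 1.9
IV regrets: 1.2, 0.0, 2.4, 0.3, 0.0 → max 2.4
V regrets: 0.7, 1.0, 0.2, 0.0, 1.5 → max 1.5
Smallest max regret = 1.5 → V.

V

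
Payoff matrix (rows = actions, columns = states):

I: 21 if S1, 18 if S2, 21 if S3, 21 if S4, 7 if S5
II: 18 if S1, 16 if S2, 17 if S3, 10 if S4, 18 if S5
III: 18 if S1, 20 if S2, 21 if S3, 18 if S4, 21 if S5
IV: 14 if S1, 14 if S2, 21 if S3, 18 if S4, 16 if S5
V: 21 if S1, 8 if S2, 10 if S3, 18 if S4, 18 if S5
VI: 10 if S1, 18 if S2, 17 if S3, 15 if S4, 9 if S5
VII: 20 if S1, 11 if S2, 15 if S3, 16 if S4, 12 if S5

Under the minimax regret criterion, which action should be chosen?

III

Column bests: S1=21, S2=20, S3=21, S4=21, S5=21.
I regrets: 0, 2, 0, 0, 14 → max 14
II regrets: 3, 4, 4, 11, 3 → max 11
III regrets: 3, 0, 0, 3, 0 → max 3
IV regrets: 7, 6, 0, 3, 5 → max 7
V regrets: 0, 12, 11, 3, 3 → max 12
VI regrets: 11, 2, 4, 6, 12 → max 12
VII regrets: 1, 9, 6, 5, 9 → max 9
Smallest max regret = 3 → III.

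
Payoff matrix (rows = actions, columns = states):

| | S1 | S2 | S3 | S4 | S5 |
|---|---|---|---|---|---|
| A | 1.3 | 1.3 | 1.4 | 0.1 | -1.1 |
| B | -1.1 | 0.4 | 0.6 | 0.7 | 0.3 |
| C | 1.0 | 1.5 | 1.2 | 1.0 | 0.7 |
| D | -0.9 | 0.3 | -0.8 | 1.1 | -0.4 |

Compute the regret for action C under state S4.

Best payoff under S4 is 1.1.
Regret = 1.1 − 1.0 = 0.1.

0.1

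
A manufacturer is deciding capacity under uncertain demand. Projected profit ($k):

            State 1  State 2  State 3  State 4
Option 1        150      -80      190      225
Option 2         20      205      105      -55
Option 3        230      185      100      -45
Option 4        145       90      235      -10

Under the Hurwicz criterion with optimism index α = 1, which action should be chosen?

Option 4

Option 1: 1·225 + 0·(-80) = 225
Option 2: 1·205 + 0·(-55) = 205
Option 3: 1·230 + 0·(-45) = 230
Option 4: 1·235 + 0·(-10) = 235
Highest Hurwicz score = 235 → Option 4.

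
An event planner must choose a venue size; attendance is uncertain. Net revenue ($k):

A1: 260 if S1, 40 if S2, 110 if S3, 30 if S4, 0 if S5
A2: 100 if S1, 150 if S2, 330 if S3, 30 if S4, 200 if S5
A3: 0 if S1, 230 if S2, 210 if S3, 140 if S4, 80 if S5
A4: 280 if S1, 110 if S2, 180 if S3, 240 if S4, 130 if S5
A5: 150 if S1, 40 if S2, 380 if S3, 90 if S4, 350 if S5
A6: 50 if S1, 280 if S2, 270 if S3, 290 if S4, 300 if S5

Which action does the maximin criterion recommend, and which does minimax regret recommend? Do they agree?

Row minima: A1=0, A2=30, A3=0, A4=110, A5=40, A6=50
Best worst-case = 110 → A4.
Column bests: S1=280, S2=280, S3=380, S4=290, S5=350.
A1 regrets: 20, 240, 270, 260, 350 → max 350
A2 regrets: 180, 130, 50, 260, 150 → max 260
A3 regrets: 280, 50, 170, 150, 270 → max 280
A4 regrets: 0, 170, 200, 50, 220 → max 220
A5 regrets: 130, 240, 0, 200, 0 → max 240
A6 regrets: 230, 0, 110, 0, 50 → max 230
Smallest max regret = 220 → A4.

maximin → A4; minimax regret → A4 (agree)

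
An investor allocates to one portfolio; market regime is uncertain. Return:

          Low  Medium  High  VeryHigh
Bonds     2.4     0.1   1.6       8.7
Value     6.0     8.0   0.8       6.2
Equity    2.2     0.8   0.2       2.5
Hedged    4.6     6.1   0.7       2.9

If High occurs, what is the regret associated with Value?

0.8

Best payoff under High is 1.6.
Regret = 1.6 − 0.8 = 0.8.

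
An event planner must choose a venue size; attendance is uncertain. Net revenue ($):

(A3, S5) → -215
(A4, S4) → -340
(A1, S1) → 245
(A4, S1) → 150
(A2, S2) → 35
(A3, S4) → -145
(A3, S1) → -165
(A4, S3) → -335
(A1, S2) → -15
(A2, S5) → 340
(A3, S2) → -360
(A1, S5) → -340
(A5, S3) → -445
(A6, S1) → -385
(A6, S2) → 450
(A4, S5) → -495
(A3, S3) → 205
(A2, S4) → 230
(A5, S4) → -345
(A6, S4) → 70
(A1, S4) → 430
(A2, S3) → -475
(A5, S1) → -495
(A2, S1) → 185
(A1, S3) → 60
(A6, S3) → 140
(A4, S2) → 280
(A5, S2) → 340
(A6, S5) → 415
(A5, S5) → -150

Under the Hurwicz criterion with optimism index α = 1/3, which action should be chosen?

A1: 1/3·430 + 2/3·(-340) = -250/3
A2: 1/3·340 + 2/3·(-475) = -610/3
A3: 1/3·205 + 2/3·(-360) = -515/3
A4: 1/3·280 + 2/3·(-495) = -710/3
A5: 1/3·340 + 2/3·(-495) = -650/3
A6: 1/3·450 + 2/3·(-385) = -320/3
Highest Hurwicz score = -250/3 → A1.

A1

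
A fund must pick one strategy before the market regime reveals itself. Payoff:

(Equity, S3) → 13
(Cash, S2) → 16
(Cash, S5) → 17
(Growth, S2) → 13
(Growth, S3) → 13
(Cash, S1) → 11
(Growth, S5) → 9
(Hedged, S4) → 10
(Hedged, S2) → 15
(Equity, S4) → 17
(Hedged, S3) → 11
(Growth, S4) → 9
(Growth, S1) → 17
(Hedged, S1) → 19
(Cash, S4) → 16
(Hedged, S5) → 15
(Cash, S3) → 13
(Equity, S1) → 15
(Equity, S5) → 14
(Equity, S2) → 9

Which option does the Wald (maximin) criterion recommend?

Cash

Row minima: Hedged=10, Equity=9, Cash=11, Growth=9
Best worst-case = 11 → Cash.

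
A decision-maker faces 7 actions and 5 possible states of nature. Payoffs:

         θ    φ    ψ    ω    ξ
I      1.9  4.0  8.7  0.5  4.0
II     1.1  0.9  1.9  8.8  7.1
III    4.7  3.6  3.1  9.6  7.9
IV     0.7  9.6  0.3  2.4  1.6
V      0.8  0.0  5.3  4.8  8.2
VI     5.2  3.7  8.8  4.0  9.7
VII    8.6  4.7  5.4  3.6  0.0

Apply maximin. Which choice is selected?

Row minima: I=0.5, II=0.9, III=3.1, IV=0.3, V=0.0, VI=3.7, VII=0.0
Best worst-case = 3.7 → VI.

VI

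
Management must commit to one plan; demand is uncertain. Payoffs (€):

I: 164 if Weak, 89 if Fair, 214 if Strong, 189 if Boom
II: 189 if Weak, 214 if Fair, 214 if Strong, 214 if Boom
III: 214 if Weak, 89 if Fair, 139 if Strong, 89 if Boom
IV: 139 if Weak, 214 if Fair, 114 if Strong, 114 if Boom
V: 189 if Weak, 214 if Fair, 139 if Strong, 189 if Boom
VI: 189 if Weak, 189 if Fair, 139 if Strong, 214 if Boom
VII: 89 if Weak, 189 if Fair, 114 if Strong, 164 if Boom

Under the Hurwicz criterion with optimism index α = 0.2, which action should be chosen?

I: 0.2·214 + 0.8·89 = 114
II: 0.2·214 + 0.8·189 = 194
III: 0.2·214 + 0.8·89 = 114
IV: 0.2·214 + 0.8·114 = 134
V: 0.2·214 + 0.8·139 = 154
VI: 0.2·214 + 0.8·139 = 154
VII: 0.2·189 + 0.8·89 = 109
Highest Hurwicz score = 194 → II.

II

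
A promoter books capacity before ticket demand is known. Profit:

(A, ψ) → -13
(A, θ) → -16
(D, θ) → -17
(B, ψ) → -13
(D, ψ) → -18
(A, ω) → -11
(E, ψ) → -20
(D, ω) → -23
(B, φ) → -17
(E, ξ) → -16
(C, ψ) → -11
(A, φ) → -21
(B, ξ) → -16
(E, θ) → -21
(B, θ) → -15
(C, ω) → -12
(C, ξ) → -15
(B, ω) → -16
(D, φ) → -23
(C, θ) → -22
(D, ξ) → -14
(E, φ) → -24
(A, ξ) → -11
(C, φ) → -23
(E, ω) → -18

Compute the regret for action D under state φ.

6

Best payoff under φ is -17.
Regret = -17 − (-23) = 6.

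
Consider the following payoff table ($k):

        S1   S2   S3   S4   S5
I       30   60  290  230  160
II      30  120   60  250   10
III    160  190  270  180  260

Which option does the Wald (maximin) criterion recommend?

Row minima: I=30, II=10, III=160
Best worst-case = 160 → III.

III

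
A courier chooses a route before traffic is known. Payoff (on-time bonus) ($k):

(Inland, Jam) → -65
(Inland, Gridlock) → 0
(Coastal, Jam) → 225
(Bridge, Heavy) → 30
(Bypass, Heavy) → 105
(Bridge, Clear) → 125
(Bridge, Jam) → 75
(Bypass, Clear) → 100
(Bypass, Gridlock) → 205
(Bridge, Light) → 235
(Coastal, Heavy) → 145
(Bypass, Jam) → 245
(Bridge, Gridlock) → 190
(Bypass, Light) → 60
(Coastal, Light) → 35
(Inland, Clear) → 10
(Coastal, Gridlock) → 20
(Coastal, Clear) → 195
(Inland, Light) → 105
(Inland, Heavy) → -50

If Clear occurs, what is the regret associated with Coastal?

0

Best payoff under Clear is 195.
Regret = 195 − 195 = 0.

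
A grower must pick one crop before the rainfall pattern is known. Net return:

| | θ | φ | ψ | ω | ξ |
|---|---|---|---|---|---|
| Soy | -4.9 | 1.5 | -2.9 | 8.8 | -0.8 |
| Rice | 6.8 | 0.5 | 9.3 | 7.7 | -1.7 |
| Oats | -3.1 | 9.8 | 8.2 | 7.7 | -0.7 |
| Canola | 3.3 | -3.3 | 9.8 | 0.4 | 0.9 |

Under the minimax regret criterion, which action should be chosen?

Rice

Column bests: θ=6.8, φ=9.8, ψ=9.8, ω=8.8, ξ=0.9.
Soy regrets: 11.7, 8.3, 12.7, 0.0, 1.7 → max 12.7
Rice regrets: 0.0, 9.3, 0.5, 1.1, 2.6 → max 9.3
Oats regrets: 9.9, 0.0, 1.6, 1.1, 1.6 → max 9.9
Canola regrets: 3.5, 13.1, 0.0, 8.4, 0.0 → max 13.1
Smallest max regret = 9.3 → Rice.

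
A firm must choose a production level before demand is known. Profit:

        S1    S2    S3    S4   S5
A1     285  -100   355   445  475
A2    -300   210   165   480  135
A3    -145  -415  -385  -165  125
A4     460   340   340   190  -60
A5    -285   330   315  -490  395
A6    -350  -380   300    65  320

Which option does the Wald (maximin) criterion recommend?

A4

Row minima: A1=-100, A2=-300, A3=-415, A4=-60, A5=-490, A6=-380
Best worst-case = -60 → A4.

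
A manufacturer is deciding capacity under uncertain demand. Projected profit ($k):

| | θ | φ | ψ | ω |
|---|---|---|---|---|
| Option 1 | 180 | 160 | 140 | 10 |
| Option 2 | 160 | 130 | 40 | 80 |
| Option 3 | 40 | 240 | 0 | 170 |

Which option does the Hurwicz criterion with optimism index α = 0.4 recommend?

Option 1: 0.4·180 + 0.6·10 = 78
Option 2: 0.4·160 + 0.6·40 = 88
Option 3: 0.4·240 + 0.6·0 = 96
Highest Hurwicz score = 96 → Option 3.

Option 3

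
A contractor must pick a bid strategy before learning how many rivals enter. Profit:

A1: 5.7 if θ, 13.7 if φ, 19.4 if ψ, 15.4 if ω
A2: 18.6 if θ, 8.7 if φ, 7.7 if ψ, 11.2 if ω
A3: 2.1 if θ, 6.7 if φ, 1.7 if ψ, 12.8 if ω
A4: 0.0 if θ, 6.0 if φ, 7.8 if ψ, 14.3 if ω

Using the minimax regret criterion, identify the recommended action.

Column bests: θ=18.6, φ=13.7, ψ=19.4, ω=15.4.
A1 regrets: 12.9, 0.0, 0.0, 0.0 → max 12.9
A2 regrets: 0.0, 5.0, 11.7, 4.2 → max 11.7
A3 regrets: 16.5, 7.0, 17.7, 2.6 → max 17.7
A4 regrets: 18.6, 7.7, 11.6, 1.1 → max 18.6
Smallest max regret = 11.7 → A2.

A2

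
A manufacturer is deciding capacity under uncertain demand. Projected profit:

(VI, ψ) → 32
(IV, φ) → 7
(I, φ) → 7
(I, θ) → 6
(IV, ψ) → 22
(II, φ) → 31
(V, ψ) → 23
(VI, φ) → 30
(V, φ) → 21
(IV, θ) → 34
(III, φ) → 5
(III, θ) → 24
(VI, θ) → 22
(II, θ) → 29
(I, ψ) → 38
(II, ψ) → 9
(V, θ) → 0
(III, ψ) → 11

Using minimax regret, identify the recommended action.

Column bests: θ=34, φ=31, ψ=38.
I regrets: 28, 24, 0 → max 28
II regrets: 5, 0, 29 → max 29
III regrets: 10, 26, 27 → max 27
IV regrets: 0, 24, 16 → max 24
V regrets: 34, 10, 15 → max 34
VI regrets: 12, 1, 6 → max 12
Smallest max regret = 12 → VI.

VI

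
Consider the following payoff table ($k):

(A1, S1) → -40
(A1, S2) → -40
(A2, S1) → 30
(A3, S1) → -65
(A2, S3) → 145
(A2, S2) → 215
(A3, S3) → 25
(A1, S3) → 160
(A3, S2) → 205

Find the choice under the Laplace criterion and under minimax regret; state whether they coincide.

Row averages: A1=80/3, A2=130, A3=55
Highest average = 130 → A2.
Column bests: S1=30, S2=215, S3=160.
A1 regrets: 70, 255, 0 → max 255
A2 regrets: 0, 0, 15 → max 15
A3 regrets: 95, 10, 135 → max 135
Smallest max regret = 15 → A2.

laplace → A2; minimax regret → A2 (agree)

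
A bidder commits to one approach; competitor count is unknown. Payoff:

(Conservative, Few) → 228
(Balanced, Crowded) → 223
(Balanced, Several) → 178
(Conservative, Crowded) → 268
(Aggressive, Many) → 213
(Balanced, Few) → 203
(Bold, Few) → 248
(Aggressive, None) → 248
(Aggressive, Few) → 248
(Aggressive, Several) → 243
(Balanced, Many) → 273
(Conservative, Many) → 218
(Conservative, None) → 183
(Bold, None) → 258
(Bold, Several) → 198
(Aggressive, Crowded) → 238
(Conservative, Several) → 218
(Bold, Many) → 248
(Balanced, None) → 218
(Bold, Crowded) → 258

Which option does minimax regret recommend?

Column bests: None=258, Few=248, Several=243, Many=273, Crowded=268.
Conservative regrets: 75, 20, 25, 55, 0 → max 75
Balanced regrets: 40, 45, 65, 0, 45 → max 65
Aggressive regrets: 10, 0, 0, 60, 30 → max 60
Bold regrets: 0, 0, 45, 25, 10 → max 45
Smallest max regret = 45 → Bold.

Bold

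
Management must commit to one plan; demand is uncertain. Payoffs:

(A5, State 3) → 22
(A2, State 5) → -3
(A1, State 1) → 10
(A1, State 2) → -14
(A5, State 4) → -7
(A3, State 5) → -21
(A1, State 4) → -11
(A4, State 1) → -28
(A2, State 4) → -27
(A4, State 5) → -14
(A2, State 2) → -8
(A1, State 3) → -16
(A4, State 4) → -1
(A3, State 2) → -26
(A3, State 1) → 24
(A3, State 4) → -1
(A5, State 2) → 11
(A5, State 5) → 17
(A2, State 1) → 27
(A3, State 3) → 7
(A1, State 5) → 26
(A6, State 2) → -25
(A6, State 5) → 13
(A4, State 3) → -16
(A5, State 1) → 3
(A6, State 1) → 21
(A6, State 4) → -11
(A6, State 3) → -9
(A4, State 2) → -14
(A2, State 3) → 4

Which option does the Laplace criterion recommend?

Row averages: A1=-1, A2=-1.4, A3=-3.4, A4=-14.6, A5=9.2, A6=-2.2
Highest average = 9.2 → A5.

A5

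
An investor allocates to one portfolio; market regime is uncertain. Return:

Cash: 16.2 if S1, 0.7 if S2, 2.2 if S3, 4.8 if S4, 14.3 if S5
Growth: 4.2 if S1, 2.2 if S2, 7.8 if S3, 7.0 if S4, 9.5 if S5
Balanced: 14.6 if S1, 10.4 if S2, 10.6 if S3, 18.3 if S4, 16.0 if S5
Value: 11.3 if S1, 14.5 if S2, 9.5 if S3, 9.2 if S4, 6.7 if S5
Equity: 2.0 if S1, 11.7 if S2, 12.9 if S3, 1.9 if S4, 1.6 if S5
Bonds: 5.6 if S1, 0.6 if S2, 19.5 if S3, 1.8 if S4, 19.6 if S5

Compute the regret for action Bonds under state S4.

Best payoff under S4 is 18.3.
Regret = 18.3 − 1.8 = 16.5.

16.5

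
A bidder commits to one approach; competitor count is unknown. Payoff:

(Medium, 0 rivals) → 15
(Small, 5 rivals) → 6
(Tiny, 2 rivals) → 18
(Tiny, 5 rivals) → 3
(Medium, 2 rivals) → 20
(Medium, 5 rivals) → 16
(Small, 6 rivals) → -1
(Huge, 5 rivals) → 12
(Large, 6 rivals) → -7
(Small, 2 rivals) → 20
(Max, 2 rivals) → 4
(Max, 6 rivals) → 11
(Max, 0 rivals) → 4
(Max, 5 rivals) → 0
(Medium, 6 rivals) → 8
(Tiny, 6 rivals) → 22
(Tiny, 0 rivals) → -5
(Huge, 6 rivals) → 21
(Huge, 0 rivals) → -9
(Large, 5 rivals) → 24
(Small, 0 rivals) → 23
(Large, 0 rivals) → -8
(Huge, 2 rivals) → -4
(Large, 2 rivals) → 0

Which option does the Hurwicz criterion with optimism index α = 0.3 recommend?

Tiny: 0.3·22 + 0.7·(-5) = 3.1
Small: 0.3·23 + 0.7·(-1) = 6.2
Medium: 0.3·20 + 0.7·8 = 11.6
Large: 0.3·24 + 0.7·(-8) = 1.6
Huge: 0.3·21 + 0.7·(-9) = 0
Max: 0.3·11 + 0.7·0 = 3.3
Highest Hurwicz score = 11.6 → Medium.

Medium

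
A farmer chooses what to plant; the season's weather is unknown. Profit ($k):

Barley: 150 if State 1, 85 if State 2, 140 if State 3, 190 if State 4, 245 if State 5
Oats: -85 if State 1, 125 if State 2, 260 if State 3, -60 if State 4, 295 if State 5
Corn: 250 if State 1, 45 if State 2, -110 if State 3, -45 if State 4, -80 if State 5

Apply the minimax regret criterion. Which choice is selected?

Barley

Column bests: State 1=250, State 2=125, State 3=260, State 4=190, State 5=295.
Barley regrets: 100, 40, 120, 0, 50 → max 120
Oats regrets: 335, 0, 0, 250, 0 → max 335
Corn regrets: 0, 80, 370, 235, 375 → max 375
Smallest max regret = 120 → Barley.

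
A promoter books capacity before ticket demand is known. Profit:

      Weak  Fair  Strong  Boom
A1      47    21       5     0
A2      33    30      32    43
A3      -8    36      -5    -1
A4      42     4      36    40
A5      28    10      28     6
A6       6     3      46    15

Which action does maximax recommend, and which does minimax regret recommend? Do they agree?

maximax → A1; minimax regret → A2 (disagree)

Row maxima: A1=47, A2=43, A3=36, A4=42, A5=28, A6=46
Best best-case = 47 → A1.
Column bests: Weak=47, Fair=36, Strong=46, Boom=43.
A1 regrets: 0, 15, 41, 43 → max 43
A2 regrets: 14, 6, 14, 0 → max 14
A3 regrets: 55, 0, 51, 44 → max 55
A4 regrets: 5, 32, 10, 3 → max 32
A5 regrets: 19, 26, 18, 37 → max 37
A6 regrets: 41, 33, 0, 28 → max 41
Smallest max regret = 14 → A2.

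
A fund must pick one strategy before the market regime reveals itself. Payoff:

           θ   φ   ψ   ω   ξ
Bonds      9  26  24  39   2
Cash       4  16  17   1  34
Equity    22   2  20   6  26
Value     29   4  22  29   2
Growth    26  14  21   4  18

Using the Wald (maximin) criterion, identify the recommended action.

Growth

Row minima: Bonds=2, Cash=1, Equity=2, Value=2, Growth=4
Best worst-case = 4 → Growth.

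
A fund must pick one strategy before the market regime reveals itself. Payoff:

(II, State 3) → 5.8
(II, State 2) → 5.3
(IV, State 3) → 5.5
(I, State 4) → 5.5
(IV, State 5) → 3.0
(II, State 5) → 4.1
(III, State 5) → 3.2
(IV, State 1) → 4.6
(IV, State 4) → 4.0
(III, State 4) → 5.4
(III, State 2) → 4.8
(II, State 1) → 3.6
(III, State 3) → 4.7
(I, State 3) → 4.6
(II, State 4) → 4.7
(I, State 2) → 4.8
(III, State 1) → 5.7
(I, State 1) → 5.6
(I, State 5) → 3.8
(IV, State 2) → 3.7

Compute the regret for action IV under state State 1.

Best payoff under State 1 is 5.7.
Regret = 5.7 − 4.6 = 1.1.

1.1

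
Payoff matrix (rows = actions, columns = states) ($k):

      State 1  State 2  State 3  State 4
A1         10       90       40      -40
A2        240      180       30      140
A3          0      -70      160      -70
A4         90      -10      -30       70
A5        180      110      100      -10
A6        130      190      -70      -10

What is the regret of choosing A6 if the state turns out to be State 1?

110

Best payoff under State 1 is 240.
Regret = 240 − 130 = 110.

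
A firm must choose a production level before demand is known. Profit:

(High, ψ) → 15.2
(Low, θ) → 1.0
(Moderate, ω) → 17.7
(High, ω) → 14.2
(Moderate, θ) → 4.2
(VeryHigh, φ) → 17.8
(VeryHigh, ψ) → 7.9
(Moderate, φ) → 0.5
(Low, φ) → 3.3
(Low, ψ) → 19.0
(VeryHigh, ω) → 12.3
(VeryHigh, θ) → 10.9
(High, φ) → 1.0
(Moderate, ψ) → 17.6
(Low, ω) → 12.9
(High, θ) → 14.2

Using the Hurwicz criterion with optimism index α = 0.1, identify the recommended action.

Low: 0.1·19.0 + 0.9·1.0 = 2.8
Moderate: 0.1·17.7 + 0.9·0.5 = 2.22
High: 0.1·15.2 + 0.9·1.0 = 2.42
VeryHigh: 0.1·17.8 + 0.9·7.9 = 8.89
Highest Hurwicz score = 8.89 → VeryHigh.

VeryHigh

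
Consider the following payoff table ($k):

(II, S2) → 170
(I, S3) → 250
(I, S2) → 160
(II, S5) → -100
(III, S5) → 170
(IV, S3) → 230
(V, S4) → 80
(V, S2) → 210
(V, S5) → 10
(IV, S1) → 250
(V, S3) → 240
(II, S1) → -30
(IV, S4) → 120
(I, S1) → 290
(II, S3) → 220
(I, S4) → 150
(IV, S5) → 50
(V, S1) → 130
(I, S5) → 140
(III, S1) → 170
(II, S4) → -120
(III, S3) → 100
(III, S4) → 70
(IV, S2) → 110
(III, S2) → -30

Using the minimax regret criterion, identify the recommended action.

Column bests: S1=290, S2=210, S3=250, S4=150, S5=170.
I regrets: 0, 50, 0, 0, 30 → max 50
II regrets: 320, 40, 30, 270, 270 → max 320
III regrets: 120, 240, 150, 80, 0 → max 240
IV regrets: 40, 100, 20, 30, 120 → max 120
V regrets: 160, 0, 10, 70, 160 → max 160
Smallest max regret = 50 → I.

I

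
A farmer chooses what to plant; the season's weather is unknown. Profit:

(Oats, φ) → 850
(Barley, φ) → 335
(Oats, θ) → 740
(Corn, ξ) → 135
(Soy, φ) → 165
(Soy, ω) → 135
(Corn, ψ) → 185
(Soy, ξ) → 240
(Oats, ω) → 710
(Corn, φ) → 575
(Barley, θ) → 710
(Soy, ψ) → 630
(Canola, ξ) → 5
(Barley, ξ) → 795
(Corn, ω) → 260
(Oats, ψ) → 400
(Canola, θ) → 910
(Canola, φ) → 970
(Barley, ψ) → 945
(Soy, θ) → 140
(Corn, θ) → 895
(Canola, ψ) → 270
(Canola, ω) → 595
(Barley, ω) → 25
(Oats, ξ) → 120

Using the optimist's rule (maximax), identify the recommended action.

Canola

Row maxima: Canola=970, Oats=850, Soy=630, Corn=895, Barley=945
Best best-case = 970 → Canola.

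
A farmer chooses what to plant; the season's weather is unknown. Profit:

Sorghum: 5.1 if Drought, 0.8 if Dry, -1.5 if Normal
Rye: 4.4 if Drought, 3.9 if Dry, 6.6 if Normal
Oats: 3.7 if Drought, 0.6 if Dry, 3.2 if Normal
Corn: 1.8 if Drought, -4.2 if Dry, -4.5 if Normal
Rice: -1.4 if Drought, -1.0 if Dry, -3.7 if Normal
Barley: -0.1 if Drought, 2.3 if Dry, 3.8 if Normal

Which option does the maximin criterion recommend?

Rye

Row minima: Sorghum=-1.5, Rye=3.9, Oats=0.6, Corn=-4.5, Rice=-3.7, Barley=-0.1
Best worst-case = 3.9 → Rye.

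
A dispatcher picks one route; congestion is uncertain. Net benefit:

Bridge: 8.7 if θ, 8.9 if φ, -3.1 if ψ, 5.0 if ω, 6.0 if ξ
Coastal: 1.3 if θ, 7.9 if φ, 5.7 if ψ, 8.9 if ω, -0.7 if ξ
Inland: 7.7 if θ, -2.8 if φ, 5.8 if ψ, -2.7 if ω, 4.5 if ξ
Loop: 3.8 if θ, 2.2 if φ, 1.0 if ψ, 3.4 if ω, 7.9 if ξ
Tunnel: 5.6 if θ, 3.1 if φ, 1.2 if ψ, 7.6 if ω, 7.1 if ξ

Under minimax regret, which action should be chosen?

Column bests: θ=8.7, φ=8.9, ψ=5.8, ω=8.9, ξ=7.9.
Bridge regrets: 0.0, 0.0, 8.9, 3.9, 1.9 → max 8.9
Coastal regrets: 7.4, 1.0, 0.1, 0.0, 8.6 → max 8.6
Inland regrets: 1.0, 11.7, 0.0, 11.6, 3.4 → max 11.7
Loop regrets: 4.9, 6.7, 4.8, 5.5, 0.0 → max 6.7
Tunnel regrets: 3.1, 5.8, 4.6, 1.3, 0.8 → max 5.8
Smallest max regret = 5.8 → Tunnel.

Tunnel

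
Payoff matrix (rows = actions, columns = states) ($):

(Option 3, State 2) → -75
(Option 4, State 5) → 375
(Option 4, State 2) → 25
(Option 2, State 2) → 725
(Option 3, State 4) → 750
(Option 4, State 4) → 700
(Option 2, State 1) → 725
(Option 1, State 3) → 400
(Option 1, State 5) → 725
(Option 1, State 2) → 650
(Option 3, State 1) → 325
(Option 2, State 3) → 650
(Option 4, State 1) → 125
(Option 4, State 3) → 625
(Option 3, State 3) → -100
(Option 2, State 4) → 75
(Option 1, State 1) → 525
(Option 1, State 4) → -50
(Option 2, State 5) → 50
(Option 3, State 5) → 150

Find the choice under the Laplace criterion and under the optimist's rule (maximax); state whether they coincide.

laplace → Option 1; maximax → Option 3 (disagree)

Row averages: Option 1=450, Option 2=445, Option 3=210, Option 4=370
Highest average = 450 → Option 1.
Row maxima: Option 1=725, Option 2=725, Option 3=750, Option 4=700
Best best-case = 750 → Option 3.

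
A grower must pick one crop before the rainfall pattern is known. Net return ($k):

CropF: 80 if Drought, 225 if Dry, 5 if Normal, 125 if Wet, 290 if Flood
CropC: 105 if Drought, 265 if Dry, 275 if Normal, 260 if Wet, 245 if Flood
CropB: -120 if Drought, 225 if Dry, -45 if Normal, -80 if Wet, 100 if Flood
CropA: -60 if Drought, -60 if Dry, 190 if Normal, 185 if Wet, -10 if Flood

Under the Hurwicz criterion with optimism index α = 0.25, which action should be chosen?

CropF: 0.25·290 + 0.75·5 = 76.25
CropC: 0.25·275 + 0.75·105 = 147.5
CropB: 0.25·225 + 0.75·(-120) = -33.75
CropA: 0.25·190 + 0.75·(-60) = 2.5
Highest Hurwicz score = 147.5 → CropC.

CropC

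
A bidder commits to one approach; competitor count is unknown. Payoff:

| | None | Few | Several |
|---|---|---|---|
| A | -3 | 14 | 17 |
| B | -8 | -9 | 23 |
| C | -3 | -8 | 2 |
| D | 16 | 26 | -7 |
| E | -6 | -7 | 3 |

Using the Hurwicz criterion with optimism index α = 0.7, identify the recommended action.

A: 0.7·17 + 0.3·(-3) = 11
B: 0.7·23 + 0.3·(-9) = 13.4
C: 0.7·2 + 0.3·(-8) = -1
D: 0.7·26 + 0.3·(-7) = 16.1
E: 0.7·3 + 0.3·(-7) = 0
Highest Hurwicz score = 16.1 → D.

D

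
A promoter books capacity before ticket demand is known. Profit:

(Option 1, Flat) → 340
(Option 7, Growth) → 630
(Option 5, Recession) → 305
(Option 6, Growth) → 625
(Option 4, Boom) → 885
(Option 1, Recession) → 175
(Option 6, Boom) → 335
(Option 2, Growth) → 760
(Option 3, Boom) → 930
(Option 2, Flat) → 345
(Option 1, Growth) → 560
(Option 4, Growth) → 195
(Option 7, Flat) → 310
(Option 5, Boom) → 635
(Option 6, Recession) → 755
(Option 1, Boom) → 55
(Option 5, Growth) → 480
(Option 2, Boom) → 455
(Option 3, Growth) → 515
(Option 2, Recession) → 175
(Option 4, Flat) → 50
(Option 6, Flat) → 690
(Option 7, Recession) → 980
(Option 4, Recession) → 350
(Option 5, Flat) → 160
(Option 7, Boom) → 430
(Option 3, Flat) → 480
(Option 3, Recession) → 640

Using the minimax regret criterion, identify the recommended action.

Option 3

Column bests: Recession=980, Flat=690, Growth=760, Boom=930.
Option 1 regrets: 805, 350, 200, 875 → max 875
Option 2 regrets: 805, 345, 0, 475 → max 805
Option 3 regrets: 340, 210, 245, 0 → max 340
Option 4 regrets: 630, 640, 565, 45 → max 640
Option 5 regrets: 675, 530, 280, 295 → max 675
Option 6 regrets: 225, 0, 135, 595 → max 595
Option 7 regrets: 0, 380, 130, 500 → max 500
Smallest max regret = 340 → Option 3.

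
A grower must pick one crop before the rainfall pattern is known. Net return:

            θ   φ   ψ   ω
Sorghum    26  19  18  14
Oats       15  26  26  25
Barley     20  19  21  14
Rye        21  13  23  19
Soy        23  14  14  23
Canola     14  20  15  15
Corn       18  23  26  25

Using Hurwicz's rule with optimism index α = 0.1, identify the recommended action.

Sorghum: 0.1·26 + 0.9·14 = 15.2
Oats: 0.1·26 + 0.9·15 = 16.1
Barley: 0.1·21 + 0.9·14 = 14.7
Rye: 0.1·23 + 0.9·13 = 14
Soy: 0.1·23 + 0.9·14 = 14.9
Canola: 0.1·20 + 0.9·14 = 14.6
Corn: 0.1·26 + 0.9·18 = 18.8
Highest Hurwicz score = 18.8 → Corn.

Corn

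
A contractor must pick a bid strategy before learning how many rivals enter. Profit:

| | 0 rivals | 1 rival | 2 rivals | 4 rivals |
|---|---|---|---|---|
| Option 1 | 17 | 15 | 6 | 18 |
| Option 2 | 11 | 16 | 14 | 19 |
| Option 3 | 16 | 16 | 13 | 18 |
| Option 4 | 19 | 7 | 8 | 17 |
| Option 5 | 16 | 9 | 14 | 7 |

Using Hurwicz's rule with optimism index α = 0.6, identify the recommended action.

Option 3

Option 1: 0.6·18 + 0.4·6 = 13.2
Option 2: 0.6·19 + 0.4·11 = 15.8
Option 3: 0.6·18 + 0.4·13 = 16
Option 4: 0.6·19 + 0.4·7 = 14.2
Option 5: 0.6·16 + 0.4·7 = 12.4
Highest Hurwicz score = 16 → Option 3.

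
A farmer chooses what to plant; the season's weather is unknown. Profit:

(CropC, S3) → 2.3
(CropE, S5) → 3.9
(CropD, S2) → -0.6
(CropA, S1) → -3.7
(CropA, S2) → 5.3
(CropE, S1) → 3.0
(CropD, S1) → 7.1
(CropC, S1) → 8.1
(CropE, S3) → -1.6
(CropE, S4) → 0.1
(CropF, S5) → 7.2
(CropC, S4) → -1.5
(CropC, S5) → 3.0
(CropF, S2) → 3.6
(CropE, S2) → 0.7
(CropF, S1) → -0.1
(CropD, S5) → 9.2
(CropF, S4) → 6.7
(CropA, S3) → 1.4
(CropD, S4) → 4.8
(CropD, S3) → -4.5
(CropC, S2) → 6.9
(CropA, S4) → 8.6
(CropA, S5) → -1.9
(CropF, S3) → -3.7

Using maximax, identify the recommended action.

CropD

Row maxima: CropE=3.9, CropD=9.2, CropF=7.2, CropA=8.6, CropC=8.1
Best best-case = 9.2 → CropD.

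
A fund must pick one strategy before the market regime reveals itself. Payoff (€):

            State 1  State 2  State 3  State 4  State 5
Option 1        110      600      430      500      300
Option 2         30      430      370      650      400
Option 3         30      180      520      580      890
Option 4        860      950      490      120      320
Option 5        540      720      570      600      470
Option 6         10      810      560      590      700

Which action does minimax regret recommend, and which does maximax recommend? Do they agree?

Column bests: State 1=860, State 2=950, State 3=570, State 4=650, State 5=890.
Option 1 regrets: 750, 350, 140, 150, 590 → max 750
Option 2 regrets: 830, 520, 200, 0, 490 → max 830
Option 3 regrets: 830, 770, 50, 70, 0 → max 830
Option 4 regrets: 0, 0, 80, 530, 570 → max 570
Option 5 regrets: 320, 230, 0, 50, 420 → max 420
Option 6 regrets: 850, 140, 10, 60, 190 → max 850
Smallest max regret = 420 → Option 5.
Row maxima: Option 1=600, Option 2=650, Option 3=890, Option 4=950, Option 5=720, Option 6=810
Best best-case = 950 → Option 4.

minimax regret → Option 5; maximax → Option 4 (disagree)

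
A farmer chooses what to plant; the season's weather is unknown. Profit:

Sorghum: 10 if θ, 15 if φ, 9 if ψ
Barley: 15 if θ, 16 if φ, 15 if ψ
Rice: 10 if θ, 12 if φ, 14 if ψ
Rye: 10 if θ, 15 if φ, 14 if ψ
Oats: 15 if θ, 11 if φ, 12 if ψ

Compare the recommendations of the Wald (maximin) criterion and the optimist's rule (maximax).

Row minima: Sorghum=9, Barley=15, Rice=10, Rye=10, Oats=11
Best worst-case = 15 → Barley.
Row maxima: Sorghum=15, Barley=16, Rice=14, Rye=15, Oats=15
Best best-case = 16 → Barley.

maximin → Barley; maximax → Barley (agree)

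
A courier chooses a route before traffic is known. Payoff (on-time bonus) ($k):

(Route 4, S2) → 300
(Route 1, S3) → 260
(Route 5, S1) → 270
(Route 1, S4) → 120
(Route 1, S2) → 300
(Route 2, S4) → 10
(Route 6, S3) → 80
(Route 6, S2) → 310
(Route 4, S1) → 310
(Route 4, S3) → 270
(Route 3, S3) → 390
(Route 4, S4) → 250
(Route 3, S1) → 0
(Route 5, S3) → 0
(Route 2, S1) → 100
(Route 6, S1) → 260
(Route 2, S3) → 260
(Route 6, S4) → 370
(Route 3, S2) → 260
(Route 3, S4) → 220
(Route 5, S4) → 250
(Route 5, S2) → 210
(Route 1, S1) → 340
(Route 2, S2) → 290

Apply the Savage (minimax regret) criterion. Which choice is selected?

Column bests: S1=340, S2=310, S3=390, S4=370.
Route 1 regrets: 0, 10, 130, 250 → max 250
Route 2 regrets: 240, 20, 130, 360 → max 360
Route 3 regrets: 340, 50, 0, 150 → max 340
Route 4 regrets: 30, 10, 120, 120 → max 120
Route 5 regrets: 70, 100, 390, 120 → max 390
Route 6 regrets: 80, 0, 310, 0 → max 310
Smallest max regret = 120 → Route 4.

Route 4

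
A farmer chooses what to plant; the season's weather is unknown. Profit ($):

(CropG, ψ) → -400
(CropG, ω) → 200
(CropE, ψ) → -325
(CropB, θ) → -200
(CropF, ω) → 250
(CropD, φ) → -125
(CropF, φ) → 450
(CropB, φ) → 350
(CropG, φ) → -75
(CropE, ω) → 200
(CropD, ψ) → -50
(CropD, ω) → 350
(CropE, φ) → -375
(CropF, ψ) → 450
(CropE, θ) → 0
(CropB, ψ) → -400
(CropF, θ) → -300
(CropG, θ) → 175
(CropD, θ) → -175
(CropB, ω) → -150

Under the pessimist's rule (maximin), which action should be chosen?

Row minima: CropD=-175, CropB=-400, CropE=-375, CropG=-400, CropF=-300
Best worst-case = -175 → CropD.

CropD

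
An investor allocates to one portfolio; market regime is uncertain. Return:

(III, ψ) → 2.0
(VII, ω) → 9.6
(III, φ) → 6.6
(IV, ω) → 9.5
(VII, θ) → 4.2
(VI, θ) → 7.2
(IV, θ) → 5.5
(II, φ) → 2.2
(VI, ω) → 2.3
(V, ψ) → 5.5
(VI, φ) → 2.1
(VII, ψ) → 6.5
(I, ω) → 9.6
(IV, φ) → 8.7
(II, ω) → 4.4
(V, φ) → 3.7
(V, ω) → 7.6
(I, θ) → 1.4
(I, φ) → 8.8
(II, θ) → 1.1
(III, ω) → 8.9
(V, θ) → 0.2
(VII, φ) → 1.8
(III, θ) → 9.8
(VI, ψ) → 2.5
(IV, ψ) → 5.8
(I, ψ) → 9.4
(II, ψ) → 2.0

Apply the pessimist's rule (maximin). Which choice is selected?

Row minima: I=1.4, II=1.1, III=2.0, IV=5.5, V=0.2, VI=2.1, VII=1.8
Best worst-case = 5.5 → IV.

IV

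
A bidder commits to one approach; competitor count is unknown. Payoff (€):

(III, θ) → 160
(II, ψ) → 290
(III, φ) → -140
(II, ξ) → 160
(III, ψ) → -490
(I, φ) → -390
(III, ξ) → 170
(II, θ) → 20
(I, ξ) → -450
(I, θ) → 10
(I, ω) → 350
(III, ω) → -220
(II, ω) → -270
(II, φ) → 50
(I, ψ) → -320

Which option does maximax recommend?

I

Row maxima: I=350, II=290, III=170
Best best-case = 350 → I.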